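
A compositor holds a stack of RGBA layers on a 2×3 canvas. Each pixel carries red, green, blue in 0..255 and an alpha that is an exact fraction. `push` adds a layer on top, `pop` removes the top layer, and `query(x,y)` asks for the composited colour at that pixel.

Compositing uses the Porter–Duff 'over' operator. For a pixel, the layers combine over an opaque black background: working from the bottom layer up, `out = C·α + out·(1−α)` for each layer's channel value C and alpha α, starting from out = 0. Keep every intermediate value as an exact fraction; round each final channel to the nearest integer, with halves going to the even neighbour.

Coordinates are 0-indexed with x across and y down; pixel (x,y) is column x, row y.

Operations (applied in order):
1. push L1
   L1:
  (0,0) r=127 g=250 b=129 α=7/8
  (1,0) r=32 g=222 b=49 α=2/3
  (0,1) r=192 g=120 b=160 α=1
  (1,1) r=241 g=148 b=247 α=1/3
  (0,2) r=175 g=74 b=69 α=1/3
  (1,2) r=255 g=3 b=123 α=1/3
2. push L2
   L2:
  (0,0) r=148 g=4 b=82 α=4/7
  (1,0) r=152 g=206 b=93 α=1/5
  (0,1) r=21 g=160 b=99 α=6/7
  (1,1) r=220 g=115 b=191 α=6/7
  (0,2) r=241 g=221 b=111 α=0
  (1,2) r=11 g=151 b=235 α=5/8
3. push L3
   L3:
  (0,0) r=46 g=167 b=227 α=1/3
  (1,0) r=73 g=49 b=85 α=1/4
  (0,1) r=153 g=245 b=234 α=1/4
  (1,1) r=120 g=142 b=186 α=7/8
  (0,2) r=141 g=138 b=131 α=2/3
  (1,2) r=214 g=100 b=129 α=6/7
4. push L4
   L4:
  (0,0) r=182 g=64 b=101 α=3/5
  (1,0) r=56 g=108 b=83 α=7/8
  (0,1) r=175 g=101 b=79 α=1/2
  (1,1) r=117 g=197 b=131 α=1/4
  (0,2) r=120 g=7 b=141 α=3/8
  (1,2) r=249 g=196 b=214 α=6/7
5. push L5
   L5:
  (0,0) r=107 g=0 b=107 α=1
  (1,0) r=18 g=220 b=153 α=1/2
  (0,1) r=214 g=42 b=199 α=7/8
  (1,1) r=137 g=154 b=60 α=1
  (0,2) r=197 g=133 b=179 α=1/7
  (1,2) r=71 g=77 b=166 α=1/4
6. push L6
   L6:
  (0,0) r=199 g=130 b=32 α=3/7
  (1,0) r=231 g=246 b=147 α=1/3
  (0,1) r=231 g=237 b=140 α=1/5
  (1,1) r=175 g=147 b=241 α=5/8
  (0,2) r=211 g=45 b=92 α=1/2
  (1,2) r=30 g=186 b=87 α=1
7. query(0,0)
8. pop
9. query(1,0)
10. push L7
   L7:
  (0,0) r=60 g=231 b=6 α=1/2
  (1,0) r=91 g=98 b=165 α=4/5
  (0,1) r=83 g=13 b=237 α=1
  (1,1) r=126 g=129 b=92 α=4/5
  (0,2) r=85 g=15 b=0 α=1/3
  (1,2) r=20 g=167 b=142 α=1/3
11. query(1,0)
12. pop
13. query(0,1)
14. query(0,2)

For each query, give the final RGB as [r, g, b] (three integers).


at x=0,y=0 over L1,L2,L3,L4,L5,L6:
+L1 (α=7/8) → [889/8, 875/4, 903/8]
+L2 (α=4/7) → [7403/56, 2689/28, 5333/56]
+L3 (α=1/3) → [2897/28, 5027/42, 11689/84]
+L4 (α=3/5) → [10541/70, 9059/105, 4883/42]
+L5 (α=1) → [107, 0, 107]
+L6 (α=3/7) → [1025/7, 390/7, 524/7]
= [146, 56, 75]

query (1,0) [L1,L2,L3,L4,L5] — begin 0,0,0
+L1 (α=2/3) → [64/3, 148, 98/3]
+L2 (α=1/5) → [712/15, 798/5, 671/15]
+L3 (α=1/4) → [1077/20, 2639/20, 274/5]
+L4 (α=7/8) → [8917/160, 17759/160, 3179/40]
+L5 (α=1/2) → [11797/320, 52959/320, 9299/80]
= [37, 165, 116]

query (1,0) [L1,L2,L3,L4,L5,L7] — begin 0,0,0
L1 α=2/3: [64/3, 148, 98/3]
L2 α=1/5: [712/15, 798/5, 671/15]
L3 α=1/4: [1077/20, 2639/20, 274/5]
L4 α=7/8: [8917/160, 17759/160, 3179/40]
L5 α=1/2: [11797/320, 52959/320, 9299/80]
L7 α=4/5: [128277/1600, 178399/1600, 62099/400]
→ [80, 111, 155]

at x=0,y=1 over L1,L2,L3,L4,L5:
after L1 α=1: [192, 120, 160]
after L2 α=6/7: [318/7, 1080/7, 754/7]
after L3 α=1/4: [2025/28, 4955/28, 975/7]
after L4 α=1/2: [6925/56, 7783/56, 764/7]
after L5 α=7/8: [90813/448, 24247/448, 10515/56]
→ [203, 54, 188]

at x=0,y=2 over L1,L2,L3,L4,L5:
+L1 (α=1/3) → [175/3, 74/3, 23]
+L2 (α=0) → [175/3, 74/3, 23]
+L3 (α=2/3) → [1021/9, 902/9, 95]
+L4 (α=3/8) → [8345/72, 4699/72, 449/4]
+L5 (α=1/7) → [10709/84, 6295/84, 1705/14]
→ [127, 75, 122]


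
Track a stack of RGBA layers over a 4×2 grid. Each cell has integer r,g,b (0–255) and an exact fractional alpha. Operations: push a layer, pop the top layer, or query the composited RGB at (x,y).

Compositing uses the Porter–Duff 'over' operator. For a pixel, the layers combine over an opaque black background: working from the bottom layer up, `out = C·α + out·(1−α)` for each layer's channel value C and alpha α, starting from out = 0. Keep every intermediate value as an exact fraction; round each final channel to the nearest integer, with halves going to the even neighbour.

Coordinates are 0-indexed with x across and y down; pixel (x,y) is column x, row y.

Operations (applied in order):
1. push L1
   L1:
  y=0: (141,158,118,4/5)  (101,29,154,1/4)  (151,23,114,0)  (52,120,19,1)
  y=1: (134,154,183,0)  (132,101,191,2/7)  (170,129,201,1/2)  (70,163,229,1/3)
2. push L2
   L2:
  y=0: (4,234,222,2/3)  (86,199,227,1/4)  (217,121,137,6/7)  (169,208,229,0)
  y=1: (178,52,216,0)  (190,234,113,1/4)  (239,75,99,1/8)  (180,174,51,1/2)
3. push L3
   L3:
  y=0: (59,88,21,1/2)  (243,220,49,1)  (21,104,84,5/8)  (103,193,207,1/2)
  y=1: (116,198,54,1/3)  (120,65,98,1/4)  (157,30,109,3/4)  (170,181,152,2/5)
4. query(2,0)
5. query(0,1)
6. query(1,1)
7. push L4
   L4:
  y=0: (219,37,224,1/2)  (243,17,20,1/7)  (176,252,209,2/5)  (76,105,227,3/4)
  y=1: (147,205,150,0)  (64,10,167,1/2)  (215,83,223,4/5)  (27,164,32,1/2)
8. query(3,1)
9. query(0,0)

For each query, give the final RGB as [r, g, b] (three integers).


at x=2,y=0 over L1,L2,L3:
+L1 (α=0) → [0, 0, 0]
+L2 (α=6/7) → [186, 726/7, 822/7]
+L3 (α=5/8) → [663/8, 2909/28, 2703/28]
= [83, 104, 97]

at x=0,y=1 over L1,L2,L3:
+L1 (α=0) → [0, 0, 0]
+L2 (α=0) → [0, 0, 0]
+L3 (α=1/3) → [116/3, 66, 18]
rounded: [39, 66, 18]

at x=1,y=1 over L1,L2,L3:
+L1 (α=2/7) → [264/7, 202/7, 382/7]
+L2 (α=1/4) → [1061/14, 561/7, 1937/28]
+L3 (α=1/4) → [4863/56, 1069/14, 8555/112]
= [87, 76, 76]

(3,1) stack=L1,L2,L3,L4; from [0,0,0]:
+L1 (α=1/3) → [70/3, 163/3, 229/3]
+L2 (α=1/2) → [305/3, 685/6, 191/3]
+L3 (α=2/5) → [129, 1409/10, 99]
+L4 (α=1/2) → [78, 3049/20, 131/2]
= [78, 152, 66]

query (0,0) [L1,L2,L3,L4] — begin 0,0,0
after L1 α=4/5: [564/5, 632/5, 472/5]
after L2 α=2/3: [604/15, 2972/15, 2692/15]
after L3 α=1/2: [1489/30, 2146/15, 3007/30]
after L4 α=1/2: [8059/60, 2701/30, 9727/60]
→ [134, 90, 162]


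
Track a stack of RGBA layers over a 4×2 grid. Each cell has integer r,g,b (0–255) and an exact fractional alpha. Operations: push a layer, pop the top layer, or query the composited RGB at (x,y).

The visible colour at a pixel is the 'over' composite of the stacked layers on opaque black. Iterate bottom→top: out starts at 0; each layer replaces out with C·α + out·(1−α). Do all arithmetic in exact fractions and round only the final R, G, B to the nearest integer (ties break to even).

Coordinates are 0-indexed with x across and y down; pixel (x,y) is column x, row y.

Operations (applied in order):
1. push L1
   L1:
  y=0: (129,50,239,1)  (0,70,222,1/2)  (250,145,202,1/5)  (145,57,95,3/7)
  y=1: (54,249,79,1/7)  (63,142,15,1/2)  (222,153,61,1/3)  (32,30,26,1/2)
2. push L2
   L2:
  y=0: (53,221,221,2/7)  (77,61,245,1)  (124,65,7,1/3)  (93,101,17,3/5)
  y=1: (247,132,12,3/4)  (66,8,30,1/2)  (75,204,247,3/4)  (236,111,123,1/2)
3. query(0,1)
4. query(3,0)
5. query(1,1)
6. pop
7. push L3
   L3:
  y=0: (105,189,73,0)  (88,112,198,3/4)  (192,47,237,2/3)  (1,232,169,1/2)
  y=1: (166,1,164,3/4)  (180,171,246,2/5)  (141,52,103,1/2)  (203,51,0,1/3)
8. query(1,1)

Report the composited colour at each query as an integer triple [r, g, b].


query (0,1) [L1,L2] — begin 0,0,0
L1 α=1/7: [54/7, 249/7, 79/7]
L2 α=3/4: [5241/28, 3021/28, 331/28]
rounded: [187, 108, 12]

query (3,0) [L1,L2] — begin 0,0,0
+L1 (α=3/7) → [435/7, 171/7, 285/7]
+L2 (α=3/5) → [2823/35, 2463/35, 927/35]
= [81, 70, 26]

query (1,1) [L1,L2] — begin 0,0,0
L1 α=1/2: [63/2, 71, 15/2]
L2 α=1/2: [195/4, 79/2, 75/4]
rounded: [49, 40, 19]

(1,1) stack=L1,L3; from [0,0,0]:
+L1 (α=1/2) → [63/2, 71, 15/2]
+L3 (α=2/5) → [909/10, 111, 1029/10]
→ [91, 111, 103]


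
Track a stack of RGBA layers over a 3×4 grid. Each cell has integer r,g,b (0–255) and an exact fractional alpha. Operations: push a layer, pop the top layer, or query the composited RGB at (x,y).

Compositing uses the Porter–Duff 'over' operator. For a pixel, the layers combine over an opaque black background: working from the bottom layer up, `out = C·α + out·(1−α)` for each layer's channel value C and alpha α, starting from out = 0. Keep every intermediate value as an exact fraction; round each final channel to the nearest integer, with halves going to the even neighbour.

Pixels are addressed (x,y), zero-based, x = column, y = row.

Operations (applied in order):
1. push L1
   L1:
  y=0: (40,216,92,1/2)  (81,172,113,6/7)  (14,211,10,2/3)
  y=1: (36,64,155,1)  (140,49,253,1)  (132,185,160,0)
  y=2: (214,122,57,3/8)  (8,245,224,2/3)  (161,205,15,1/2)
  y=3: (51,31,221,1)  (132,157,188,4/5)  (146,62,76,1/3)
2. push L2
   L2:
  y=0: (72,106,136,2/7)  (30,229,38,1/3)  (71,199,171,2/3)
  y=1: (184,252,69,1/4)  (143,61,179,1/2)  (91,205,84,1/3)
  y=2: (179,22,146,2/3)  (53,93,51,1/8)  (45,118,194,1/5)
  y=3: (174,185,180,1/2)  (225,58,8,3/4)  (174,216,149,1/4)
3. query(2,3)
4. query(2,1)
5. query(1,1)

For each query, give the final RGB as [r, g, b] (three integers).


(2,3) stack=L1,L2; from [0,0,0]:
L1 α=1/3: [146/3, 62/3, 76/3]
L2 α=1/4: [80, 139/2, 225/4]
rounded: [80, 70, 56]

at x=2,y=1 over L1,L2:
after L1 α=0: [0, 0, 0]
after L2 α=1/3: [91/3, 205/3, 28]
rounded: [30, 68, 28]

(1,1) stack=L1,L2; from [0,0,0]:
L1 α=1: [140, 49, 253]
L2 α=1/2: [283/2, 55, 216]
→ [142, 55, 216]


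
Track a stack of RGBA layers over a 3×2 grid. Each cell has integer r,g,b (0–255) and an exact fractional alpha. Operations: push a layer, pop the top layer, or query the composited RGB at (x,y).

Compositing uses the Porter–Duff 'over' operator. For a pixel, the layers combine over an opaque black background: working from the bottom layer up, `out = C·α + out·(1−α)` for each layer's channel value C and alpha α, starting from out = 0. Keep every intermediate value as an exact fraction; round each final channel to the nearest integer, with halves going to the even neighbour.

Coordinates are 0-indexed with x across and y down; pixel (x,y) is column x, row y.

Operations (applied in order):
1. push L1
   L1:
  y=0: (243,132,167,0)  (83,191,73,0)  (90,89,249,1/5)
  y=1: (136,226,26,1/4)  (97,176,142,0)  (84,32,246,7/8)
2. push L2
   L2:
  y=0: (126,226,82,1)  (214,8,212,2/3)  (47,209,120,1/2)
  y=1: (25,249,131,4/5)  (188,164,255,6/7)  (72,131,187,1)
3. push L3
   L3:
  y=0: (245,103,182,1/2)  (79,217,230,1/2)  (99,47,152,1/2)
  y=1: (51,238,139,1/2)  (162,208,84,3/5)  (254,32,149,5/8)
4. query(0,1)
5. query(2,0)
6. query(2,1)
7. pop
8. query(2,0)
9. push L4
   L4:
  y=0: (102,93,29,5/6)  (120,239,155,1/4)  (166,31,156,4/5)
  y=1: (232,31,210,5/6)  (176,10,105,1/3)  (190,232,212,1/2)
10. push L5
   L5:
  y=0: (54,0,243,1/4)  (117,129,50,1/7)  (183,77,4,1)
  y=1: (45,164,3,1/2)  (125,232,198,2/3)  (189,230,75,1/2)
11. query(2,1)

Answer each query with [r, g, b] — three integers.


at x=0,y=1 over L1,L2,L3:
after L1 α=1/4: [34, 113/2, 13/2]
after L2 α=4/5: [134/5, 421/2, 1061/10]
after L3 α=1/2: [389/10, 897/4, 2451/20]
rounded: [39, 224, 123]

query (2,0) [L1,L2,L3] — begin 0,0,0
+L1 (α=1/5) → [18, 89/5, 249/5]
+L2 (α=1/2) → [65/2, 567/5, 849/10]
+L3 (α=1/2) → [263/4, 401/5, 2369/20]
→ [66, 80, 118]

query (2,1) [L1,L2,L3] — begin 0,0,0
after L1 α=7/8: [147/2, 28, 861/4]
after L2 α=1: [72, 131, 187]
after L3 α=5/8: [743/4, 553/8, 653/4]
= [186, 69, 163]

(2,0) stack=L1,L2; from [0,0,0]:
+L1 (α=1/5) → [18, 89/5, 249/5]
+L2 (α=1/2) → [65/2, 567/5, 849/10]
rounded: [32, 113, 85]

query (2,1) [L1,L2,L4,L5] — begin 0,0,0
after L1 α=7/8: [147/2, 28, 861/4]
after L2 α=1: [72, 131, 187]
after L4 α=1/2: [131, 363/2, 399/2]
after L5 α=1/2: [160, 823/4, 549/4]
→ [160, 206, 137]


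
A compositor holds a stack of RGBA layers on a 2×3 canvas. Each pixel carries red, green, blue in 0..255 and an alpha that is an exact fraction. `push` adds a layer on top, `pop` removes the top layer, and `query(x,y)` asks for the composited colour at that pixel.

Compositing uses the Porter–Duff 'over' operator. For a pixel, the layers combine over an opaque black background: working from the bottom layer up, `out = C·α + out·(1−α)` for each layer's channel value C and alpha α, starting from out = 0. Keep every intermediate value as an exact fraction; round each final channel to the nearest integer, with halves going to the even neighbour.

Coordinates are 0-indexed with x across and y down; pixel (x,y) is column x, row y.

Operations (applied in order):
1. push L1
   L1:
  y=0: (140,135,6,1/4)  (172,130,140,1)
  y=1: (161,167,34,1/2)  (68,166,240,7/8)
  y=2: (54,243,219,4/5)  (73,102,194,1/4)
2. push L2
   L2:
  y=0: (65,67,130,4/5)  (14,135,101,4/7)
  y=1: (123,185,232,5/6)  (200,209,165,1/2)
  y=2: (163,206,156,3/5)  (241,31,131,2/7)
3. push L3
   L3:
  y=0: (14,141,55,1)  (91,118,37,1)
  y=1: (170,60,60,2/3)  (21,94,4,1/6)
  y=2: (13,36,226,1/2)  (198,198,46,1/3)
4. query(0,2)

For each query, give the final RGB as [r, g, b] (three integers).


(0,2) stack=L1,L2,L3; from [0,0,0]:
after L1 α=4/5: [216/5, 972/5, 876/5]
after L2 α=3/5: [2877/25, 5034/25, 4092/25]
after L3 α=1/2: [1601/25, 2967/25, 4871/25]
→ [64, 119, 195]


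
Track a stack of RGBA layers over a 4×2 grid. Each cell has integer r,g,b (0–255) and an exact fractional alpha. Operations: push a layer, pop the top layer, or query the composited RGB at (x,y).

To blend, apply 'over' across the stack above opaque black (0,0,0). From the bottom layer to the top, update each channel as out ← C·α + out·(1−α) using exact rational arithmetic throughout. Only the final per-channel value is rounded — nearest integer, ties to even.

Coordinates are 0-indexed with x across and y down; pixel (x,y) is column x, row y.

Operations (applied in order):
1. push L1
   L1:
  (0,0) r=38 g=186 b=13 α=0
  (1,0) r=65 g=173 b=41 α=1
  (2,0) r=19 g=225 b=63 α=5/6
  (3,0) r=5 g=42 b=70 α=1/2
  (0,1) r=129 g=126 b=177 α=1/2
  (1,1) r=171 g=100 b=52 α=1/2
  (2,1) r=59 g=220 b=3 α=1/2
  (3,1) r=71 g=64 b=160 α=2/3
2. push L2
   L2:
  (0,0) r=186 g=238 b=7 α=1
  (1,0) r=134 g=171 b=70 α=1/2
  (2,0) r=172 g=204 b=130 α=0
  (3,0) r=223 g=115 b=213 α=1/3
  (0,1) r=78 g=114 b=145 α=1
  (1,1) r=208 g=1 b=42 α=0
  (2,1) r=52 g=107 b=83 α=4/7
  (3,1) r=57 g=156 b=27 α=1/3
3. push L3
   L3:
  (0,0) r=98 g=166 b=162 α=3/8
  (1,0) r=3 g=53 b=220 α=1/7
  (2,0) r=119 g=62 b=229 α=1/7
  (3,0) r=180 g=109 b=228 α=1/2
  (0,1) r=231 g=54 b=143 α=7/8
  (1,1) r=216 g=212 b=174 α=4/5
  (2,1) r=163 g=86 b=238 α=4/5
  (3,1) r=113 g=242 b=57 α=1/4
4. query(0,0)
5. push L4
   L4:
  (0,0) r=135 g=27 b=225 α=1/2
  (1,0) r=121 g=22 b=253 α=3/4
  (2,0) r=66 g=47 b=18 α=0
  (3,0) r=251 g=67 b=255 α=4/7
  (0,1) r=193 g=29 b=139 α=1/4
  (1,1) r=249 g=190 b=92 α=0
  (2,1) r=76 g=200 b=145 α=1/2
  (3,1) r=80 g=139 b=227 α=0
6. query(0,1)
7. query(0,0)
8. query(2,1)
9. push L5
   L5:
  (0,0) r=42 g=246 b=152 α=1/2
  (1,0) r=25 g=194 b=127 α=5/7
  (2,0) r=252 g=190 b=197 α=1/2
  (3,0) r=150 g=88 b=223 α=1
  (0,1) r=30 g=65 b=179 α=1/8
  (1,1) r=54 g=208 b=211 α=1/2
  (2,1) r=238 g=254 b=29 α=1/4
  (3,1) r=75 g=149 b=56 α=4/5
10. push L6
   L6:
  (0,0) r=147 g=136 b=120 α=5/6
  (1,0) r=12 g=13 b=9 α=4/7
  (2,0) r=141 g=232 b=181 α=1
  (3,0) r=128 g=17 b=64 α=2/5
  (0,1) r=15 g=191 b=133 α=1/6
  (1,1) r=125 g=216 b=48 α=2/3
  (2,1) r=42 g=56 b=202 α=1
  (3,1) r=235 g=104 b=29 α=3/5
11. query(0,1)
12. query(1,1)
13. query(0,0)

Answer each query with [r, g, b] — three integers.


query (0,0) [L1,L2,L3] — begin 0,0,0
L1 α=0: [0, 0, 0]
L2 α=1: [186, 238, 7]
L3 α=3/8: [153, 211, 521/8]
rounded: [153, 211, 65]

at x=0,y=1 over L1,L2,L3,L4:
after L1 α=1/2: [129/2, 63, 177/2]
after L2 α=1: [78, 114, 145]
after L3 α=7/8: [1695/8, 123/2, 573/4]
after L4 α=1/4: [6629/32, 427/8, 2275/16]
rounded: [207, 53, 142]

query (0,0) [L1,L2,L3,L4] — begin 0,0,0
L1 α=0: [0, 0, 0]
L2 α=1: [186, 238, 7]
L3 α=3/8: [153, 211, 521/8]
L4 α=1/2: [144, 119, 2321/16]
→ [144, 119, 145]

at x=2,y=1 over L1,L2,L3,L4:
+L1 (α=1/2) → [59/2, 110, 3/2]
+L2 (α=4/7) → [593/14, 758/7, 673/14]
+L3 (α=4/5) → [9721/70, 3166/35, 14001/70]
+L4 (α=1/2) → [15041/140, 5083/35, 24151/140]
= [107, 145, 173]

(0,1) stack=L1,L2,L3,L4,L5,L6; from [0,0,0]:
+L1 (α=1/2) → [129/2, 63, 177/2]
+L2 (α=1) → [78, 114, 145]
+L3 (α=7/8) → [1695/8, 123/2, 573/4]
+L4 (α=1/4) → [6629/32, 427/8, 2275/16]
+L5 (α=1/8) → [47363/256, 3509/64, 18789/128]
+L6 (α=1/6) → [240655/1536, 9923/128, 110969/768]
→ [157, 78, 144]

query (1,1) [L1,L2,L3,L4,L5,L6] — begin 0,0,0
L1 α=1/2: [171/2, 50, 26]
L2 α=0: [171/2, 50, 26]
L3 α=4/5: [1899/10, 898/5, 722/5]
L4 α=0: [1899/10, 898/5, 722/5]
L5 α=1/2: [2439/20, 969/5, 1777/10]
L6 α=2/3: [7439/60, 1043/5, 2737/30]
→ [124, 209, 91]

at x=0,y=0 over L1,L2,L3,L4,L5,L6:
+L1 (α=0) → [0, 0, 0]
+L2 (α=1) → [186, 238, 7]
+L3 (α=3/8) → [153, 211, 521/8]
+L4 (α=1/2) → [144, 119, 2321/16]
+L5 (α=1/2) → [93, 365/2, 4753/32]
+L6 (α=5/6) → [138, 575/4, 23953/192]
rounded: [138, 144, 125]


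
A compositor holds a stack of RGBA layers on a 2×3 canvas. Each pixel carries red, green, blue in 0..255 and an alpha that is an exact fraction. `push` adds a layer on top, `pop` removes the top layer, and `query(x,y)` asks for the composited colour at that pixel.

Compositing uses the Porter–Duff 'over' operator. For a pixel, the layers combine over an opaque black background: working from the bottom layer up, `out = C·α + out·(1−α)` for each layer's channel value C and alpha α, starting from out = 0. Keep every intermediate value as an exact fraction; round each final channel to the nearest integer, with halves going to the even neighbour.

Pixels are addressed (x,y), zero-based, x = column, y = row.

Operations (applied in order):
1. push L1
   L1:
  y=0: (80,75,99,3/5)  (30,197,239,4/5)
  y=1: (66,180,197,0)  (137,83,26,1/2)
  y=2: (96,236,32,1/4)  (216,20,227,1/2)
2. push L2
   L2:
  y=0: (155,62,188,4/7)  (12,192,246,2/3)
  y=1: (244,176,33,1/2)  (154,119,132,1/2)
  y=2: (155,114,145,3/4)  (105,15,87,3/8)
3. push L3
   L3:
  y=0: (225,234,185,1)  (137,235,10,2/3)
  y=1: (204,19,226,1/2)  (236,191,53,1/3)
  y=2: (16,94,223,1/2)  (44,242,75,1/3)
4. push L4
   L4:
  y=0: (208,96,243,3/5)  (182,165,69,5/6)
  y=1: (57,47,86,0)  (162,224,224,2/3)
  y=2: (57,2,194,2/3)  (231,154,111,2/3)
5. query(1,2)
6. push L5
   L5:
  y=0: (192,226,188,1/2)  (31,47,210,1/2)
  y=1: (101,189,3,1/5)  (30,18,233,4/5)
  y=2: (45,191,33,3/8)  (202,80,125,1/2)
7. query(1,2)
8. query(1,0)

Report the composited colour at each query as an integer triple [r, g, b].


(1,2) stack=L1,L2,L3,L4; from [0,0,0]:
L1 α=1/2: [108, 10, 227/2]
L2 α=3/8: [855/8, 95/8, 1657/16]
L3 α=1/3: [1031/12, 1063/12, 2257/24]
L4 α=2/3: [6575/36, 4759/36, 7585/72]
= [183, 132, 105]

(1,2) stack=L1,L2,L3,L4,L5; from [0,0,0]:
+L1 (α=1/2) → [108, 10, 227/2]
+L2 (α=3/8) → [855/8, 95/8, 1657/16]
+L3 (α=1/3) → [1031/12, 1063/12, 2257/24]
+L4 (α=2/3) → [6575/36, 4759/36, 7585/72]
+L5 (α=1/2) → [13847/72, 7639/72, 16585/144]
rounded: [192, 106, 115]

query (1,0) [L1,L2,L3,L4,L5] — begin 0,0,0
after L1 α=4/5: [24, 788/5, 956/5]
after L2 α=2/3: [16, 2708/15, 3416/15]
after L3 α=2/3: [290/3, 9758/45, 3716/45]
after L4 α=5/6: [1510/9, 46883/270, 19241/270]
after L5 α=1/2: [1789/18, 59573/540, 75941/540]
→ [99, 110, 141]


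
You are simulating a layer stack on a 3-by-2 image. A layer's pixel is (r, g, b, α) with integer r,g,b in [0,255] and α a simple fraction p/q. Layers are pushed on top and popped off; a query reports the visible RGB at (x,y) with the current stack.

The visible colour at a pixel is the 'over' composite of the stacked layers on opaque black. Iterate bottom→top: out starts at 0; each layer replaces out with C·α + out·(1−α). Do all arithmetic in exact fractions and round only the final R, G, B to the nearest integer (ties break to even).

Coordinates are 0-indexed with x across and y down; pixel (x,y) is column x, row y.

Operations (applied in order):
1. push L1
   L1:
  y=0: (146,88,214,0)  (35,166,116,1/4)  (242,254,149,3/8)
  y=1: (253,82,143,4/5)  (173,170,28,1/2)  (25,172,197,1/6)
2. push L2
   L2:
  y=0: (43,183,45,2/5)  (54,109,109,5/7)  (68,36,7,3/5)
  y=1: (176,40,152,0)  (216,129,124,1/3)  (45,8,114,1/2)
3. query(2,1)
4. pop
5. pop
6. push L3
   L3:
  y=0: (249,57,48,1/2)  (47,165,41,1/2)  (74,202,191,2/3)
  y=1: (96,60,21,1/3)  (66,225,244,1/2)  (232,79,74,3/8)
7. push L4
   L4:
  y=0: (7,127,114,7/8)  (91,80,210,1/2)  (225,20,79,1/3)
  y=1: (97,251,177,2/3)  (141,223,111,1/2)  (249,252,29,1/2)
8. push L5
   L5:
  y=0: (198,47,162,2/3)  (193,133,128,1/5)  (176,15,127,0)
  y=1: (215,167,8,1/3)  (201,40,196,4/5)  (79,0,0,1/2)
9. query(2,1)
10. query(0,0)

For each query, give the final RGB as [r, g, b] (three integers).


at x=2,y=1 over L1,L2:
+L1 (α=1/6) → [25/6, 86/3, 197/6]
+L2 (α=1/2) → [295/12, 55/3, 881/12]
→ [25, 18, 73]

query (2,1) [L3,L4,L5] — begin 0,0,0
+L3 (α=3/8) → [87, 237/8, 111/4]
+L4 (α=1/2) → [168, 2253/16, 227/8]
+L5 (α=1/2) → [247/2, 2253/32, 227/16]
rounded: [124, 70, 14]

at x=0,y=0 over L3,L4,L5:
+L3 (α=1/2) → [249/2, 57/2, 24]
+L4 (α=7/8) → [347/16, 1835/16, 411/4]
+L5 (α=2/3) → [6683/48, 1113/16, 569/4]
rounded: [139, 70, 142]


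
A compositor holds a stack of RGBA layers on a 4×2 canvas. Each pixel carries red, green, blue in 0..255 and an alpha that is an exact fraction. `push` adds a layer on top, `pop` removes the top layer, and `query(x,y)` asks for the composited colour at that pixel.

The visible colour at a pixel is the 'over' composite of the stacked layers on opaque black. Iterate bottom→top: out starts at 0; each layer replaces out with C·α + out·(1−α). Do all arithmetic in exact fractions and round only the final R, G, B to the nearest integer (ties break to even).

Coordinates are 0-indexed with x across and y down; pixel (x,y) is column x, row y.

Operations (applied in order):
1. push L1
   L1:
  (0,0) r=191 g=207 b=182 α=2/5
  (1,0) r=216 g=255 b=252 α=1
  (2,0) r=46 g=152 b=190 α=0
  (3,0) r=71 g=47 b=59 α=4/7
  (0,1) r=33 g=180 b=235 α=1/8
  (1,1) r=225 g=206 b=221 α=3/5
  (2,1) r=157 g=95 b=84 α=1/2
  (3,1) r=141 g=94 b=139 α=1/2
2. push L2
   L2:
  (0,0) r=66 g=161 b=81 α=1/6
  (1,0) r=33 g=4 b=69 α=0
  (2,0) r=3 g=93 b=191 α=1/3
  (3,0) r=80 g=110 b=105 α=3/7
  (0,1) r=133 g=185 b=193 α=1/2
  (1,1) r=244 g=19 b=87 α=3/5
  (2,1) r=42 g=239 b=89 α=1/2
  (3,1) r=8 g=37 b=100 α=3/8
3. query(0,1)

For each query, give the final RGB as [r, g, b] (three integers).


(0,1) stack=L1,L2; from [0,0,0]:
L1 α=1/8: [33/8, 45/2, 235/8]
L2 α=1/2: [1097/16, 415/4, 1779/16]
= [69, 104, 111]


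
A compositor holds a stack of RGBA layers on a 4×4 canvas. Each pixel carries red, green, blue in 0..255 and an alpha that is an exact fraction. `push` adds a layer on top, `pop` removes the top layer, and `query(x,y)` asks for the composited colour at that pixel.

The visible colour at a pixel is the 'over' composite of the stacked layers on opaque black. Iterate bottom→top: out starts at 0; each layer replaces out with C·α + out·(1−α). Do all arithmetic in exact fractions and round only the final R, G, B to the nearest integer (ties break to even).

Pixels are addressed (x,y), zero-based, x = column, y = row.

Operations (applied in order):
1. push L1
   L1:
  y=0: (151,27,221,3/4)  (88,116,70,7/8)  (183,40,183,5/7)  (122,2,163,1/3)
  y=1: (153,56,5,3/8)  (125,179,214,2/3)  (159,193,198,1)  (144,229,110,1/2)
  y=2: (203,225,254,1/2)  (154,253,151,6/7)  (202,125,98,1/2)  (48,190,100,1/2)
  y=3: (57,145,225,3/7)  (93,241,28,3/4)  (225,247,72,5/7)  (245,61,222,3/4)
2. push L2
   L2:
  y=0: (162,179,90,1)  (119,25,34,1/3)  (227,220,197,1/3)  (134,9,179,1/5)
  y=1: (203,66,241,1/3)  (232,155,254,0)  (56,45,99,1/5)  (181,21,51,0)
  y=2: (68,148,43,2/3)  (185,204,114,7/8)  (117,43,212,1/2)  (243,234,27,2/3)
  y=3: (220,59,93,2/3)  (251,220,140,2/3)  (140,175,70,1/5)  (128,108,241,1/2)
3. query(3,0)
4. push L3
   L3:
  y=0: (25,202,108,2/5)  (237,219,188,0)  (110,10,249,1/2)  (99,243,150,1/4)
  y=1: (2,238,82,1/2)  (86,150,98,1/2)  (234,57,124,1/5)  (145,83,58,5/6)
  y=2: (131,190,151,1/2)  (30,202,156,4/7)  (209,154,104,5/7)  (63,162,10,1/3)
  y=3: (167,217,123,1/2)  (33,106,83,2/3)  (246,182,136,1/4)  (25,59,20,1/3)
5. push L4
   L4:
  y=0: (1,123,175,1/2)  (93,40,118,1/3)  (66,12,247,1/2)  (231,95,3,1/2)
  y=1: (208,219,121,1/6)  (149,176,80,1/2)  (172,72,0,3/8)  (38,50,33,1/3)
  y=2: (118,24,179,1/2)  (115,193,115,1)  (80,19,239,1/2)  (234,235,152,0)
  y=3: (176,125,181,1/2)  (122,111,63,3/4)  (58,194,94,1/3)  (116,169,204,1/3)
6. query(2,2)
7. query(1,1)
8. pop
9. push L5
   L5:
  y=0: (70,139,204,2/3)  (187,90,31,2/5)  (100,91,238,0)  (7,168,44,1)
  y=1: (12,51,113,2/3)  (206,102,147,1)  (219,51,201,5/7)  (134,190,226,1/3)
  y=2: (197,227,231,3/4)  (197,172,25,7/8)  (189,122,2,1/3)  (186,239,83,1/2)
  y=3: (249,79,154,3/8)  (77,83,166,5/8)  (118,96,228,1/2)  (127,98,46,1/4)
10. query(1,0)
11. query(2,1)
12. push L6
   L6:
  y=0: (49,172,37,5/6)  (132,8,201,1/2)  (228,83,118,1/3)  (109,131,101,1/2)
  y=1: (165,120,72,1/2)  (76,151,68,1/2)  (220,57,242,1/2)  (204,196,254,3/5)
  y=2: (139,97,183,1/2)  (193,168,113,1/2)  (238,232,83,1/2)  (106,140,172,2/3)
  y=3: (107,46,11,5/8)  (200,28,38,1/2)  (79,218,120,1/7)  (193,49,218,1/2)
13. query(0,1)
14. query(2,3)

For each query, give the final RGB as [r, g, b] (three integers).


at x=3,y=0 over L1,L2:
+L1 (α=1/3) → [122/3, 2/3, 163/3]
+L2 (α=1/5) → [178/3, 7/3, 1189/15]
= [59, 2, 79]

at x=2,y=2 over L1,L2,L3,L4:
+L1 (α=1/2) → [101, 125/2, 49]
+L2 (α=1/2) → [109, 211/4, 261/2]
+L3 (α=5/7) → [1263/7, 1751/14, 781/7]
+L4 (α=1/2) → [1823/14, 2017/28, 1227/7]
rounded: [130, 72, 175]

at x=1,y=1 over L1,L2,L3,L4:
L1 α=2/3: [250/3, 358/3, 428/3]
L2 α=0: [250/3, 358/3, 428/3]
L3 α=1/2: [254/3, 404/3, 361/3]
L4 α=1/2: [701/6, 466/3, 601/6]
→ [117, 155, 100]

query (1,0) [L1,L2,L3,L5] — begin 0,0,0
+L1 (α=7/8) → [77, 203/2, 245/4]
+L2 (α=1/3) → [91, 76, 313/6]
+L3 (α=0) → [91, 76, 313/6]
+L5 (α=2/5) → [647/5, 408/5, 437/10]
→ [129, 82, 44]

at x=2,y=1 over L1,L2,L3,L5:
after L1 α=1: [159, 193, 198]
after L2 α=1/5: [692/5, 817/5, 891/5]
after L3 α=1/5: [3938/25, 3553/25, 4184/25]
after L5 α=5/7: [35251/175, 13481/175, 33493/175]
= [201, 77, 191]

at x=0,y=1 over L1,L2,L3,L5,L6:
+L1 (α=3/8) → [459/8, 21, 15/8]
+L2 (α=1/3) → [1271/12, 36, 979/12]
+L3 (α=1/2) → [1295/24, 137, 1963/24]
+L5 (α=2/3) → [1871/72, 239/3, 7387/72]
+L6 (α=1/2) → [13751/144, 599/6, 12571/144]
rounded: [95, 100, 87]

(2,3) stack=L1,L2,L3,L5,L6; from [0,0,0]:
L1 α=5/7: [1125/7, 1235/7, 360/7]
L2 α=1/5: [1096/7, 1233/7, 386/7]
L3 α=1/4: [2505/14, 4973/28, 1055/14]
L5 α=1/2: [4157/28, 7661/56, 4247/28]
L6 α=1/7: [13577/98, 29087/196, 14421/98]
= [139, 148, 147]


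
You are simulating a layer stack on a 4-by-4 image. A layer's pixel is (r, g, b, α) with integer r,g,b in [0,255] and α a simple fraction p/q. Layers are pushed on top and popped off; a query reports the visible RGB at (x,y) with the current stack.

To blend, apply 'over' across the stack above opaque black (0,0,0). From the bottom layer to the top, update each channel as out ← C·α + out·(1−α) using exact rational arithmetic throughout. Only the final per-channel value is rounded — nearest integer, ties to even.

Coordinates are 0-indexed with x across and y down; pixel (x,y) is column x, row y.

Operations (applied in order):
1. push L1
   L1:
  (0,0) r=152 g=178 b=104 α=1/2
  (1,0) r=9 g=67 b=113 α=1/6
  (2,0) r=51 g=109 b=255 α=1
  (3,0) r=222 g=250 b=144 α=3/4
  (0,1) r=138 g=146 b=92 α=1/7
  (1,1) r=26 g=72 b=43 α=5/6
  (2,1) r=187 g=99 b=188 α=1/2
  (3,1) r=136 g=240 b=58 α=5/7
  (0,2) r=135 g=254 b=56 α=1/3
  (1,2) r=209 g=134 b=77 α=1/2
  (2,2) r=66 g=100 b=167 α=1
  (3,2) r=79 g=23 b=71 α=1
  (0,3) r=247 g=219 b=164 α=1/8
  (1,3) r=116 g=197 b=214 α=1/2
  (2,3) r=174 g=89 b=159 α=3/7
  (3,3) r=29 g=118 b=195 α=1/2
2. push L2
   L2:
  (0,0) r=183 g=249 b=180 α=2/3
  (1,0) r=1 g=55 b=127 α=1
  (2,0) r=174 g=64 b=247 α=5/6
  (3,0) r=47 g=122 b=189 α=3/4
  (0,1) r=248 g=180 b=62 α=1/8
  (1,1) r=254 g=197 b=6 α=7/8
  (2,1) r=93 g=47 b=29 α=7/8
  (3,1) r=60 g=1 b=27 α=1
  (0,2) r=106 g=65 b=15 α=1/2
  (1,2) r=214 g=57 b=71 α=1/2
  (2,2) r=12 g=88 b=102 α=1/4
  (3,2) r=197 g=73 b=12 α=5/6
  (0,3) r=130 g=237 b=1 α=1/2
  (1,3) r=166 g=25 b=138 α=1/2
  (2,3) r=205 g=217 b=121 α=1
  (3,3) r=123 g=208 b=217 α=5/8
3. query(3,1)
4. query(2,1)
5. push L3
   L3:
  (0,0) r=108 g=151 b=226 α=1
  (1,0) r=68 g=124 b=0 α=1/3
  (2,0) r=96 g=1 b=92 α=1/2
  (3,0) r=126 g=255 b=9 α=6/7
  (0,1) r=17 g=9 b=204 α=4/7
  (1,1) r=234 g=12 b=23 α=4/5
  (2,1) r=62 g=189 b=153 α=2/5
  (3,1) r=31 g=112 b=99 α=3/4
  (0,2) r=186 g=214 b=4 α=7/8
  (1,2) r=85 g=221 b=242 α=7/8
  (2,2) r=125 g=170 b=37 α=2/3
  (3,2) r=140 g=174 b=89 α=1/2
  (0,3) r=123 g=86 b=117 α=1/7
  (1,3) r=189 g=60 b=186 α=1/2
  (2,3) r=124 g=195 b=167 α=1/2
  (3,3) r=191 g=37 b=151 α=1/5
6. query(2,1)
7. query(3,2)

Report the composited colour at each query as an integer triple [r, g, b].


query (3,1) [L1,L2] — begin 0,0,0
+L1 (α=5/7) → [680/7, 1200/7, 290/7]
+L2 (α=1) → [60, 1, 27]
rounded: [60, 1, 27]

query (2,1) [L1,L2] — begin 0,0,0
+L1 (α=1/2) → [187/2, 99/2, 94]
+L2 (α=7/8) → [1489/16, 757/16, 297/8]
= [93, 47, 37]

at x=2,y=1 over L1,L2,L3:
L1 α=1/2: [187/2, 99/2, 94]
L2 α=7/8: [1489/16, 757/16, 297/8]
L3 α=2/5: [6451/80, 8319/80, 3339/40]
rounded: [81, 104, 83]

(3,2) stack=L1,L2,L3; from [0,0,0]:
after L1 α=1: [79, 23, 71]
after L2 α=5/6: [532/3, 194/3, 131/6]
after L3 α=1/2: [476/3, 358/3, 665/12]
= [159, 119, 55]


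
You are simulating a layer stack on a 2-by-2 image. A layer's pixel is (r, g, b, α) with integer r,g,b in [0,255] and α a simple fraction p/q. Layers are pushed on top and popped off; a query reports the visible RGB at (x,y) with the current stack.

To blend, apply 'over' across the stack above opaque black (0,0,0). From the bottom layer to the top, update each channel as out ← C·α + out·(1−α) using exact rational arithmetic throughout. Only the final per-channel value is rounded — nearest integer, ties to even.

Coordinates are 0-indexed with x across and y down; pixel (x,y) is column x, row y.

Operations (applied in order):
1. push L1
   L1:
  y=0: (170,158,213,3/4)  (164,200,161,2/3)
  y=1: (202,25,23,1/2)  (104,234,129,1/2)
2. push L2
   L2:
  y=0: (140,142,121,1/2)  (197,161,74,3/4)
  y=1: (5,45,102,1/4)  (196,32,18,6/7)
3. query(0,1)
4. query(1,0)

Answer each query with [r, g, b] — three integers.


query (0,1) [L1,L2] — begin 0,0,0
after L1 α=1/2: [101, 25/2, 23/2]
after L2 α=1/4: [77, 165/8, 273/8]
= [77, 21, 34]

(1,0) stack=L1,L2; from [0,0,0]:
+L1 (α=2/3) → [328/3, 400/3, 322/3]
+L2 (α=3/4) → [2101/12, 1849/12, 247/3]
rounded: [175, 154, 82]


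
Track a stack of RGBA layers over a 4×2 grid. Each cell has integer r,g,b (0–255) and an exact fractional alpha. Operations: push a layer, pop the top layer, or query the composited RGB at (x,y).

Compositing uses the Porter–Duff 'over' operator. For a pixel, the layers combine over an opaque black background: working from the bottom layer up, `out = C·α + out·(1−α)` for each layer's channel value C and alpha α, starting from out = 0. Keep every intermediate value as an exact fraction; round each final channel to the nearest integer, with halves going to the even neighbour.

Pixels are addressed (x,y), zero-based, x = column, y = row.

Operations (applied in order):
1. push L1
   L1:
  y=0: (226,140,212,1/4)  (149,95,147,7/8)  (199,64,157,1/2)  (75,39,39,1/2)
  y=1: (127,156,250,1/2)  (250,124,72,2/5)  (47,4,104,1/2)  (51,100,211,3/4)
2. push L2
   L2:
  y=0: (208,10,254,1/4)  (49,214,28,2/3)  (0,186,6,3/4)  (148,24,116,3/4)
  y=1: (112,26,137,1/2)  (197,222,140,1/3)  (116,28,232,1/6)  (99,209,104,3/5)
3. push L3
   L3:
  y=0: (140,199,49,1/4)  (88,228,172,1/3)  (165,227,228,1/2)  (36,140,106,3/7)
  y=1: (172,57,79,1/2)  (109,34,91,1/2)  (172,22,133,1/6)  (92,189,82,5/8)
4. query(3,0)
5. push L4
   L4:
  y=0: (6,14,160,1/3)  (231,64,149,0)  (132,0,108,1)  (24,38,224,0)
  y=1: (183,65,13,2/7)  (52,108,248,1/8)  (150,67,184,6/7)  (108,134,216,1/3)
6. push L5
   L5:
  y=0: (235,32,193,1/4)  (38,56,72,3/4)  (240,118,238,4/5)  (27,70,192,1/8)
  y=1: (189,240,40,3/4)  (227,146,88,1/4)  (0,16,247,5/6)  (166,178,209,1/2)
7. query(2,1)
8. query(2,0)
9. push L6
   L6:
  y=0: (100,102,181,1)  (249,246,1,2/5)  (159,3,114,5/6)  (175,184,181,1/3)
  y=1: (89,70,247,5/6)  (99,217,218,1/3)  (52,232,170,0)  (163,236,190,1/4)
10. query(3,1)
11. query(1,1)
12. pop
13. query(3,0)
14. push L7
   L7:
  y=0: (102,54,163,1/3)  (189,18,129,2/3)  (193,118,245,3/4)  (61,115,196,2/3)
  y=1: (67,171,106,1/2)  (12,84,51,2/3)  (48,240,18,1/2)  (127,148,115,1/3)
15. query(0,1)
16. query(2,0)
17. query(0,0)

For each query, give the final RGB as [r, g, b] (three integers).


query (3,0) [L1,L2,L3] — begin 0,0,0
L1 α=1/2: [75/2, 39/2, 39/2]
L2 α=3/4: [963/8, 183/8, 735/8]
L3 α=3/7: [1179/14, 1023/14, 1371/14]
= [84, 73, 98]

(2,1) stack=L1,L2,L3,L4,L5; from [0,0,0]:
after L1 α=1/2: [47/2, 2, 52]
after L2 α=1/6: [467/12, 19/3, 82]
after L3 α=1/6: [4399/72, 161/18, 181/2]
after L4 α=6/7: [69199/504, 7397/126, 2389/14]
after L5 α=5/6: [69199/3024, 17477/756, 19679/84]
→ [23, 23, 234]

at x=2,y=0 over L1,L2,L3,L4,L5:
+L1 (α=1/2) → [199/2, 32, 157/2]
+L2 (α=3/4) → [199/8, 295/2, 193/8]
+L3 (α=1/2) → [1519/16, 749/4, 2017/16]
+L4 (α=1) → [132, 0, 108]
+L5 (α=4/5) → [1092/5, 472/5, 212]
rounded: [218, 94, 212]

(3,1) stack=L1,L2,L3,L4,L5,L6; from [0,0,0]:
+L1 (α=3/4) → [153/4, 75, 633/4]
+L2 (α=3/5) → [747/10, 777/5, 1257/10]
+L3 (α=5/8) → [6841/80, 882/5, 7871/80]
+L4 (α=1/3) → [11161/120, 2434/15, 16511/120]
+L5 (α=1/2) → [31081/240, 2552/15, 41591/240]
+L6 (α=1/4) → [44121/320, 933/5, 56791/320]
→ [138, 187, 177]

(1,1) stack=L1,L2,L3,L4,L5,L6; from [0,0,0]:
after L1 α=2/5: [100, 248/5, 144/5]
after L2 α=1/3: [397/3, 1606/15, 988/15]
after L3 α=1/2: [362/3, 1058/15, 2353/30]
after L4 α=1/8: [1345/12, 4513/60, 23911/240]
after L5 α=1/4: [2253/16, 7433/80, 30951/320]
after L6 α=1/3: [1015/8, 5371/40, 65831/480]
= [127, 134, 137]

at x=3,y=0 over L1,L2,L3,L4,L5:
L1 α=1/2: [75/2, 39/2, 39/2]
L2 α=3/4: [963/8, 183/8, 735/8]
L3 α=3/7: [1179/14, 1023/14, 1371/14]
L4 α=0: [1179/14, 1023/14, 1371/14]
L5 α=1/8: [1233/16, 1163/16, 1755/16]
→ [77, 73, 110]

query (0,1) [L1,L2,L3,L4,L5,L7] — begin 0,0,0
after L1 α=1/2: [127/2, 78, 125]
after L2 α=1/2: [351/4, 52, 131]
after L3 α=1/2: [1039/8, 109/2, 105]
after L4 α=2/7: [8123/56, 115/2, 551/7]
after L5 α=3/4: [39875/224, 1555/8, 1391/28]
after L7 α=1/2: [54883/448, 2923/16, 4359/56]
rounded: [123, 183, 78]

(2,0) stack=L1,L2,L3,L4,L5,L7; from [0,0,0]:
L1 α=1/2: [199/2, 32, 157/2]
L2 α=3/4: [199/8, 295/2, 193/8]
L3 α=1/2: [1519/16, 749/4, 2017/16]
L4 α=1: [132, 0, 108]
L5 α=4/5: [1092/5, 472/5, 212]
L7 α=3/4: [3987/20, 1121/10, 947/4]
= [199, 112, 237]

(0,0) stack=L1,L2,L3,L4,L5,L7; from [0,0,0]:
+L1 (α=1/4) → [113/2, 35, 53]
+L2 (α=1/4) → [755/8, 115/4, 413/4]
+L3 (α=1/4) → [3385/32, 1141/16, 1435/16]
+L4 (α=1/3) → [3481/48, 1253/24, 905/8]
+L5 (α=1/4) → [7241/64, 1509/32, 4259/32]
+L7 (α=1/3) → [10505/96, 791/16, 2289/16]
→ [109, 49, 143]


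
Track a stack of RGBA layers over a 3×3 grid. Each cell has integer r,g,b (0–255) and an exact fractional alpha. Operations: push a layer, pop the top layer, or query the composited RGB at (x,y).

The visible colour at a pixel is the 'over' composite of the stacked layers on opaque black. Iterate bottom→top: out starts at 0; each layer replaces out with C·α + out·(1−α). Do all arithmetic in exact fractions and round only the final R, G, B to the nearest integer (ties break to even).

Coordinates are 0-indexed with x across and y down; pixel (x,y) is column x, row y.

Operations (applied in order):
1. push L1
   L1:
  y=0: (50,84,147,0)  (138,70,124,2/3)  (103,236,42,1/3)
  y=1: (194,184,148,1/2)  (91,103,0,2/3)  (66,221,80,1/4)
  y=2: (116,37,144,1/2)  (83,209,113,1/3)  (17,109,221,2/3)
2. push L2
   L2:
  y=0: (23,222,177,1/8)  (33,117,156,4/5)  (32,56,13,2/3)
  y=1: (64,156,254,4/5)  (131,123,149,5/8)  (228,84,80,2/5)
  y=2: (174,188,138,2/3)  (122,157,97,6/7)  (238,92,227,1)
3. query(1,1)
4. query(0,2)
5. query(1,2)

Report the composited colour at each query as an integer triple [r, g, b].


query (1,1) [L1,L2] — begin 0,0,0
+L1 (α=2/3) → [182/3, 206/3, 0]
+L2 (α=5/8) → [837/8, 821/8, 745/8]
→ [105, 103, 93]

at x=0,y=2 over L1,L2:
+L1 (α=1/2) → [58, 37/2, 72]
+L2 (α=2/3) → [406/3, 263/2, 116]
rounded: [135, 132, 116]

query (1,2) [L1,L2] — begin 0,0,0
+L1 (α=1/3) → [83/3, 209/3, 113/3]
+L2 (α=6/7) → [2279/21, 3035/21, 1859/21]
= [109, 145, 89]


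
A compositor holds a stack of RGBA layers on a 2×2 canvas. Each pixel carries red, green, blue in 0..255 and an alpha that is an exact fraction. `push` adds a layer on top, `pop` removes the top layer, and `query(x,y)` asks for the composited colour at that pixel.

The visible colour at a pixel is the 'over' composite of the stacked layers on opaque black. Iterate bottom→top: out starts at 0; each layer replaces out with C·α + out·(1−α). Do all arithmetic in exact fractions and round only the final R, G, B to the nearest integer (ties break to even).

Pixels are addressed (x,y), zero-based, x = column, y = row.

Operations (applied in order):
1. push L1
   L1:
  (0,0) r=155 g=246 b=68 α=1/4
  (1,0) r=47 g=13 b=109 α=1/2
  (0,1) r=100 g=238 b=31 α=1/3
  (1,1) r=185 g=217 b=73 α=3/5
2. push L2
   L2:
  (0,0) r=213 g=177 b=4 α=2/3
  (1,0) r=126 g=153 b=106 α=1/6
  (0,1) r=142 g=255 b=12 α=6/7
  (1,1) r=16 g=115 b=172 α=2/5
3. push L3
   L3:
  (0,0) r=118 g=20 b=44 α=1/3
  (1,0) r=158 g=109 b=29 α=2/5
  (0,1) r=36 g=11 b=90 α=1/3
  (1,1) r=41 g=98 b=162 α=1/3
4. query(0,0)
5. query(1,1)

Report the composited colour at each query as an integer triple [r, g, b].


at x=0,y=0 over L1,L2,L3:
L1 α=1/4: [155/4, 123/2, 17]
L2 α=2/3: [1859/12, 277/2, 25/3]
L3 α=1/3: [2567/18, 99, 182/9]
rounded: [143, 99, 20]

(1,1) stack=L1,L2,L3; from [0,0,0]:
after L1 α=3/5: [111, 651/5, 219/5]
after L2 α=2/5: [73, 3103/25, 2377/25]
after L3 α=1/3: [187/3, 8656/75, 8804/75]
= [62, 115, 117]


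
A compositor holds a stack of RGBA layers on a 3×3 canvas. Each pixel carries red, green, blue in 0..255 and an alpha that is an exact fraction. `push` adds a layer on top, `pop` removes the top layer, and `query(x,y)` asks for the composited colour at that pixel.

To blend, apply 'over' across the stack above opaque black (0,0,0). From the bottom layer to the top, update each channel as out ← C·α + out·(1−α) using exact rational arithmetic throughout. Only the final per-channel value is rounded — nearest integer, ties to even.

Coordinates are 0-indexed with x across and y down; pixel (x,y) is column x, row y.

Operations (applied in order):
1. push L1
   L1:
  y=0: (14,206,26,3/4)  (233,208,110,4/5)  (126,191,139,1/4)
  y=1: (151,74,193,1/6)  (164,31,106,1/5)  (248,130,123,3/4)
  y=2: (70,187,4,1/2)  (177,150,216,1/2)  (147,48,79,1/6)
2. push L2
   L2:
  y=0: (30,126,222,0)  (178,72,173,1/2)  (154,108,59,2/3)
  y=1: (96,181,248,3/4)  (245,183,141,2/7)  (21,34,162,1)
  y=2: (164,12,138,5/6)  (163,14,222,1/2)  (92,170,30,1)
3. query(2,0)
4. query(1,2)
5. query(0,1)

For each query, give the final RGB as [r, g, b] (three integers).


at x=2,y=0 over L1,L2:
after L1 α=1/4: [63/2, 191/4, 139/4]
after L2 α=2/3: [679/6, 1055/12, 611/12]
→ [113, 88, 51]

(1,2) stack=L1,L2; from [0,0,0]:
after L1 α=1/2: [177/2, 75, 108]
after L2 α=1/2: [503/4, 89/2, 165]
rounded: [126, 44, 165]

query (0,1) [L1,L2] — begin 0,0,0
after L1 α=1/6: [151/6, 37/3, 193/6]
after L2 α=3/4: [1879/24, 833/6, 4657/24]
rounded: [78, 139, 194]


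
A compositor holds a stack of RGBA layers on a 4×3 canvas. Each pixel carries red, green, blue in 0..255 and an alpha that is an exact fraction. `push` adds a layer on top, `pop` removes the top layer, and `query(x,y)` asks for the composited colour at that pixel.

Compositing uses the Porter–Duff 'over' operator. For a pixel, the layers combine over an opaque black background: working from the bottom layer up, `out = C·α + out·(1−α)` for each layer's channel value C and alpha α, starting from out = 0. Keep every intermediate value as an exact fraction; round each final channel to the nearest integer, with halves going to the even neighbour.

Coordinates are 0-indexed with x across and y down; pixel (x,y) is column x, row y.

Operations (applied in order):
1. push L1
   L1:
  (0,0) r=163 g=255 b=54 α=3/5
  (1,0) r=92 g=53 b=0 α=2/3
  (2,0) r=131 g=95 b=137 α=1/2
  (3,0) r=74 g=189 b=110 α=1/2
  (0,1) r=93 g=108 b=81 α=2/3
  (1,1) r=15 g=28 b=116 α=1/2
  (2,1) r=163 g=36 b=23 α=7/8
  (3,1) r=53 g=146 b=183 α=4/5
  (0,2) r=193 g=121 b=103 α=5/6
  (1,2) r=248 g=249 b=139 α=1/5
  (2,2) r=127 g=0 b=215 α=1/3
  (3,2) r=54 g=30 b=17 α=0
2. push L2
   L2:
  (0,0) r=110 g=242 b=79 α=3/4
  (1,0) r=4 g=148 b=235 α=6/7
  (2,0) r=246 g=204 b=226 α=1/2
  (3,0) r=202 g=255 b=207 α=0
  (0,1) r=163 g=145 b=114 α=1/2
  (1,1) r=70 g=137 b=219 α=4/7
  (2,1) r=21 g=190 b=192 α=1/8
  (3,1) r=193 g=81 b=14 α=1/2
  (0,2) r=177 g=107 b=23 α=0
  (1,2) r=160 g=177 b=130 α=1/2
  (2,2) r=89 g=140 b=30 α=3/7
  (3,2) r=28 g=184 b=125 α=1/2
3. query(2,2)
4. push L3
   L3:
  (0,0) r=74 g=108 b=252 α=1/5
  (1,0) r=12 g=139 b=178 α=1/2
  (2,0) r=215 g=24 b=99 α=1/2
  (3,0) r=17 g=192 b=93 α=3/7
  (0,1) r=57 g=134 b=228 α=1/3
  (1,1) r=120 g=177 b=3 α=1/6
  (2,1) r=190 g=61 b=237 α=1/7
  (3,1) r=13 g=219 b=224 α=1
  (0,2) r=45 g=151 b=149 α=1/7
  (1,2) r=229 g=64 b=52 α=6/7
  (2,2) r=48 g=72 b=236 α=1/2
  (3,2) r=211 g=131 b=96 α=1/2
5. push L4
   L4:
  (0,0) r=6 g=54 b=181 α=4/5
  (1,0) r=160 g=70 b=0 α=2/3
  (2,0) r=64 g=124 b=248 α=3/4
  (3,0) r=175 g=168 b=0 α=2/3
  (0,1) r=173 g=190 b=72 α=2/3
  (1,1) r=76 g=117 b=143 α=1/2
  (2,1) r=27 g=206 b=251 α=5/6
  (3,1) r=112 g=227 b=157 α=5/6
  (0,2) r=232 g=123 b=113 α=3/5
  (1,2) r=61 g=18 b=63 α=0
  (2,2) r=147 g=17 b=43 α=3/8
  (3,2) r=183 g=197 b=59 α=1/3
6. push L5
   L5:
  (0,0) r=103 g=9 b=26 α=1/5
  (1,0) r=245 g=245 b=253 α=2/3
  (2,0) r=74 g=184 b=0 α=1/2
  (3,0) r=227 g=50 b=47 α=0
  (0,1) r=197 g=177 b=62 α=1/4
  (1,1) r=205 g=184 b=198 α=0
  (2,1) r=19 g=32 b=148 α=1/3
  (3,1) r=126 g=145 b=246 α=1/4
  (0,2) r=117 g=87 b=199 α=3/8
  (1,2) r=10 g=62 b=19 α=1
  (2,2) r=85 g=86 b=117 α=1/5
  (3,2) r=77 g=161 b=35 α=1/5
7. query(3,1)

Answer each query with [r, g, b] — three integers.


query (2,2) [L1,L2] — begin 0,0,0
L1 α=1/3: [127/3, 0, 215/3]
L2 α=3/7: [187/3, 60, 1130/21]
= [62, 60, 54]

(3,1) stack=L1,L2,L3,L4,L5; from [0,0,0]:
L1 α=4/5: [212/5, 584/5, 732/5]
L2 α=1/2: [1177/10, 989/10, 401/5]
L3 α=1: [13, 219, 224]
L4 α=5/6: [191/2, 677/3, 1009/6]
L5 α=1/4: [825/8, 411/2, 1501/8]
→ [103, 206, 188]
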